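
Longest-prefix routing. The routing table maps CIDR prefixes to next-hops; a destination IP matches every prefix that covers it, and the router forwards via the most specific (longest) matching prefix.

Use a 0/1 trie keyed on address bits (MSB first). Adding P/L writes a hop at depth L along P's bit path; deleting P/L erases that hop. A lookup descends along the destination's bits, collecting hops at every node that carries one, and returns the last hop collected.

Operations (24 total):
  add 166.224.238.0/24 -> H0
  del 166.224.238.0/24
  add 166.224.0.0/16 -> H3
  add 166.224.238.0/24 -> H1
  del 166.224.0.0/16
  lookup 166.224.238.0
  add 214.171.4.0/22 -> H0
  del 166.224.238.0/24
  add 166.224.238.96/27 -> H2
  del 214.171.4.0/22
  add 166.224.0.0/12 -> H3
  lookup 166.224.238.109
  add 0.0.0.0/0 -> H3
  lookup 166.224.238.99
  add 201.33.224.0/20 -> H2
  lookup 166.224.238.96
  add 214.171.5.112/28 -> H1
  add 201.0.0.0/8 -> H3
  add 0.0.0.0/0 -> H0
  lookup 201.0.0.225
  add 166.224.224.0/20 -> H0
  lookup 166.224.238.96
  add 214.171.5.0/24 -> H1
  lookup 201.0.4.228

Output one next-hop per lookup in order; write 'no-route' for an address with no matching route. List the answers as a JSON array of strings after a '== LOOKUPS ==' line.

Apply in order:
  add 166.224.238.0/24 -> H0 at depth 24
  - 166.224.238.0/24 clear@24
  add 166.224.0.0/16 -> H3 at depth 16
  add 166.224.238.0/24 -> H1 at depth 24
  - 166.224.0.0/16 clear@16
  lookup 166.224.238.0: bits 101001101110000011101110 walk d0:-→d1:-→d2:-→d3:-→d4:-→d5:-→d6:-→d7:-→d8:-→d9:-→d10:-→d11:-→d12:-→d13:-→d14:-→d15:-→d16:-→d17:-→d18:-→d19:-→d20:-→d21:-→d22:-→d23:-→d24:H1 -> H1
  add 214.171.4.0/22 -> H0 at depth 22
  - 166.224.238.0/24 clear@24
  add 166.224.238.96/27 -> H2 at depth 27
  - 214.171.4.0/22 clear@22
  add 166.224.0.0/12 -> H3 at depth 12
  lookup 166.224.238.109: bits 101001101110000011101110011 walk d0:-→d1:-→d2:-→d3:-→d4:-→d5:-→d6:-→d7:-→d8:-→d9:-→d10:-→d11:-→d12:H3→d13:-→d14:-→d15:-→d16:-→d17:-→d18:-→d19:-→d20:-→d21:-→d22:-→d23:-→d24:-→d25:-→d26:-→d27:H2 -> H2
  add 0.0.0.0/0 -> H3 at depth 0
  lookup 166.224.238.99: bits 101001101110000011101110011 walk d0:H3→d1:-→d2:-→d3:-→d4:-→d5:-→d6:-→d7:-→d8:-→d9:-→d10:-→d11:-→d12:H3→d13:-→d14:-→d15:-→d16:-→d17:-→d18:-→d19:-→d20:-→d21:-→d22:-→d23:-→d24:-→d25:-→d26:-→d27:H2 -> H2
  add 201.33.224.0/20 -> H2 at depth 20
  lookup 166.224.238.96: bits 101001101110000011101110011 walk d0:H3→d1:-→d2:-→d3:-→d4:-→d5:-→d6:-→d7:-→d8:-→d9:-→d10:-→d11:-→d12:H3→d13:-→d14:-→d15:-→d16:-→d17:-→d18:-→d19:-→d20:-→d21:-→d22:-→d23:-→d24:-→d25:-→d26:-→d27:H2 -> H2
  add 214.171.5.112/28 -> H1 at depth 28
  add 201.0.0.0/8 -> H3 at depth 8
  add 0.0.0.0/0 -> H0 at depth 0
  lookup 201.0.0.225: bits 1100100100 walk d0:H0→d1:-→d2:-→d3:-→d4:-→d5:-→d6:-→d7:-→d8:H3→d9:-→d10:- -> H3
  add 166.224.224.0/20 -> H0 at depth 20
  lookup 166.224.238.96: bits 101001101110000011101110011 walk d0:H0→d1:-→d2:-→d3:-→d4:-→d5:-→d6:-→d7:-→d8:-→d9:-→d10:-→d11:-→d12:H3→d13:-→d14:-→d15:-→d16:-→d17:-→d18:-→d19:-→d20:H0→d21:-→d22:-→d23:-→d24:-→d25:-→d26:-→d27:H2 -> H2
  add 214.171.5.0/24 -> H1 at depth 24
  lookup 201.0.4.228: bits 1100100100 walk d0:H0→d1:-→d2:-→d3:-→d4:-→d5:-→d6:-→d7:-→d8:H3→d9:-→d10:- -> H3

== LOOKUPS ==
["H1","H2","H2","H2","H3","H2","H3"]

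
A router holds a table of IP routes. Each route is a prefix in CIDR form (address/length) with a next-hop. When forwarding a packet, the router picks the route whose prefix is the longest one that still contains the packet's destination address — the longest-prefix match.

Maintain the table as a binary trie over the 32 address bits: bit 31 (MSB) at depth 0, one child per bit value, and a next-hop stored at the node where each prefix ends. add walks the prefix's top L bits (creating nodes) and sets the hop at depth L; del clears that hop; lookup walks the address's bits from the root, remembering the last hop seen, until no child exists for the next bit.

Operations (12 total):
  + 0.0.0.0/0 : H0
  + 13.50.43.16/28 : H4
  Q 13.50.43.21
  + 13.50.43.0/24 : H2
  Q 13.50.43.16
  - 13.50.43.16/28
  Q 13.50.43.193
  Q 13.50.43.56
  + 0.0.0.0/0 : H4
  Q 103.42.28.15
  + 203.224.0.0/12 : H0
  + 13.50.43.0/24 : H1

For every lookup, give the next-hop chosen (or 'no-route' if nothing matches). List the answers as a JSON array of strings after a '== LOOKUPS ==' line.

Apply in order:
  + 0.0.0.0/0 (H0) depth=0
  + 13.50.43.16/28 (H4) depth=28
  Q 13.50.43.21: descend 0000110100110010001010110001 ; hops seen [H0,H4] ; pick H4
  + 13.50.43.0/24 (H2) depth=24
  Q 13.50.43.16: descend 0000110100110010001010110001 ; hops seen [H0,H2,H4] ; pick H4
  del 13.50.43.16/28 (clear depth 28)
  Q 13.50.43.193: descend 000011010011001000101011 ; hops seen [H0,H2] ; pick H2
  Q 13.50.43.56: descend 00001101001100100010101100 ; hops seen [H0,H2] ; pick H2
  + 0.0.0.0/0 (H4) depth=0
  Q 103.42.28.15: descend 0 ; hops seen [H4] ; pick H4
  + 203.224.0.0/12 (H0) depth=12
  + 13.50.43.0/24 (H1) depth=24

== LOOKUPS ==
["H4","H4","H2","H2","H4"]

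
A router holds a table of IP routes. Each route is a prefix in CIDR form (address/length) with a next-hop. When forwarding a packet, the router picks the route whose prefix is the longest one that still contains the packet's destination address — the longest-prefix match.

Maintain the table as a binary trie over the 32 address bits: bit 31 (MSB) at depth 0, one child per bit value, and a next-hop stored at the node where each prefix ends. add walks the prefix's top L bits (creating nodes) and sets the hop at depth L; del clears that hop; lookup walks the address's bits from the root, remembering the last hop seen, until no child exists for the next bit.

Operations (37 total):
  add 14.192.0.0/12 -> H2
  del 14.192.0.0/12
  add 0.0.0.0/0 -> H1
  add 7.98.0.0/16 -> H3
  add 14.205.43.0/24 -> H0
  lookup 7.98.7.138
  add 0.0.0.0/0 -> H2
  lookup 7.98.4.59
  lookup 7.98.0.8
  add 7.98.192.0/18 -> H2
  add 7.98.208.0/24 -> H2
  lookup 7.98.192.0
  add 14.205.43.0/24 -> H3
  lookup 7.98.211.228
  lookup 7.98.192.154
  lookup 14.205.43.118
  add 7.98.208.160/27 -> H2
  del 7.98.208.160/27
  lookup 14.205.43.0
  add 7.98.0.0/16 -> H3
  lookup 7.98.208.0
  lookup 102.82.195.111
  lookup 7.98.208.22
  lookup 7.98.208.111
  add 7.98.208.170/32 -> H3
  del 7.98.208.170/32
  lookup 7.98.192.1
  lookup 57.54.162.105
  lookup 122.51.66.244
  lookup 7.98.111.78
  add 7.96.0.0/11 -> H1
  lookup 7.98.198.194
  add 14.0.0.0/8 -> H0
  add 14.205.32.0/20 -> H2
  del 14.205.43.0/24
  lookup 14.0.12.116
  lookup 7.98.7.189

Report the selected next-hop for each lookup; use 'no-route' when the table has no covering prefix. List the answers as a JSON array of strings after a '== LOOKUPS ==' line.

Trace:
  + 14.192.0.0/12 (H2) depth=12
  del 14.192.0.0/12 (clear depth 12)
  + 0.0.0.0/0 (H1) depth=0
  + 7.98.0.0/16 (H3) depth=16
  + 14.205.43.0/24 (H0) depth=24
  Q 7.98.7.138: descend 0000011101100010 ; hops seen [H1,H3] ; pick H3
  + 0.0.0.0/0 (H2) depth=0
  Q 7.98.4.59: descend 0000011101100010 ; hops seen [H2,H3] ; pick H3
  Q 7.98.0.8: descend 0000011101100010 ; hops seen [H2,H3] ; pick H3
  + 7.98.192.0/18 (H2) depth=18
  + 7.98.208.0/24 (H2) depth=24
  Q 7.98.192.0: descend 0000011101100010110 ; hops seen [H2,H3,H2] ; pick H2
  + 14.205.43.0/24 (H3) depth=24
  Q 7.98.211.228: descend 0000011101100010110100 ; hops seen [H2,H3,H2] ; pick H2
  Q 7.98.192.154: descend 0000011101100010110 ; hops seen [H2,H3,H2] ; pick H2
  Q 14.205.43.118: descend 000011101100110100101011 ; hops seen [H2,H3] ; pick H3
  + 7.98.208.160/27 (H2) depth=27
  del 7.98.208.160/27 (clear depth 27)
  Q 14.205.43.0: descend 000011101100110100101011 ; hops seen [H2,H3] ; pick H3
  + 7.98.0.0/16 (H3) depth=16
  Q 7.98.208.0: descend 000001110110001011010000 ; hops seen [H2,H3,H2,H2] ; pick H2
  Q 102.82.195.111: descend 0 ; hops seen [H2] ; pick H2
  Q 7.98.208.22: descend 000001110110001011010000 ; hops seen [H2,H3,H2,H2] ; pick H2
  Q 7.98.208.111: descend 000001110110001011010000 ; hops seen [H2,H3,H2,H2] ; pick H2
  + 7.98.208.170/32 (H3) depth=32
  del 7.98.208.170/32 (clear depth 32)
  Q 7.98.192.1: descend 0000011101100010110 ; hops seen [H2,H3,H2] ; pick H2
  Q 57.54.162.105: descend 00 ; hops seen [H2] ; pick H2
  Q 122.51.66.244: descend 0 ; hops seen [H2] ; pick H2
  Q 7.98.111.78: descend 0000011101100010 ; hops seen [H2,H3] ; pick H3
  + 7.96.0.0/11 (H1) depth=11
  Q 7.98.198.194: descend 0000011101100010110 ; hops seen [H2,H1,H3,H2] ; pick H2
  + 14.0.0.0/8 (H0) depth=8
  + 14.205.32.0/20 (H2) depth=20
  del 14.205.43.0/24 (clear depth 24)
  Q 14.0.12.116: descend 00001110 ; hops seen [H2,H0] ; pick H0
  Q 7.98.7.189: descend 0000011101100010 ; hops seen [H2,H1,H3] ; pick H3

== LOOKUPS ==
["H3","H3","H3","H2","H2","H2","H3","H3","H2","H2","H2","H2","H2","H2","H2","H3","H2","H0","H3"]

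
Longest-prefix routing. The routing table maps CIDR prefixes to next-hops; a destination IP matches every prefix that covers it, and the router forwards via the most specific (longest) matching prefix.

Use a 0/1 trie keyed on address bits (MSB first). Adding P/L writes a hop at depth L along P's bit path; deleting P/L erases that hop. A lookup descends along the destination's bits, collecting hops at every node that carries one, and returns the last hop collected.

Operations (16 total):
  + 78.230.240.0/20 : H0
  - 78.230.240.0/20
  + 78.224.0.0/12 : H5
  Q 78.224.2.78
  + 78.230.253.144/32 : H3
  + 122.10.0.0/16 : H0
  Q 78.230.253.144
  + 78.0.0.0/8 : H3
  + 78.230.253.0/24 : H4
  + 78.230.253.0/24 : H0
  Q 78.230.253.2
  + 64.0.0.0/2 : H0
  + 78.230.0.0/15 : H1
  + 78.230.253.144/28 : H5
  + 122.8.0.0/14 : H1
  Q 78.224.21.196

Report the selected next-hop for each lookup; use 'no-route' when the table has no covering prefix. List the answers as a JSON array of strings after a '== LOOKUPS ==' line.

Process each operation:
  add 78.230.240.0/20 -> H0 at depth 20
  - 78.230.240.0/20 clear@20
  add 78.224.0.0/12 -> H5 at depth 12
  lookup 78.224.2.78: bits 0100111011100 walk d0:-→d1:-→d2:-→d3:-→d4:-→d5:-→d6:-→d7:-→d8:-→d9:-→d10:-→d11:-→d12:H5→d13:- -> H5
  add 78.230.253.144/32 -> H3 at depth 32
  add 122.10.0.0/16 -> H0 at depth 16
  lookup 78.230.253.144: bits 01001110111001101111110110010000 walk d0:-→d1:-→d2:-→d3:-→d4:-→d5:-→d6:-→d7:-→d8:-→d9:-→d10:-→d11:-→d12:H5→d13:-→d14:-→d15:-→d16:-→d17:-→d18:-→d19:-→d20:-→d21:-→d22:-→d23:-→d24:-→d25:-→d26:-→d27:-→d28:-→d29:-→d30:-→d31:-→d32:H3 -> H3
  add 78.0.0.0/8 -> H3 at depth 8
  add 78.230.253.0/24 -> H4 at depth 24
  add 78.230.253.0/24 -> H0 at depth 24
  lookup 78.230.253.2: bits 010011101110011011111101 walk d0:-→d1:-→d2:-→d3:-→d4:-→d5:-→d6:-→d7:-→d8:H3→d9:-→d10:-→d11:-→d12:H5→d13:-→d14:-→d15:-→d16:-→d17:-→d18:-→d19:-→d20:-→d21:-→d22:-→d23:-→d24:H0 -> H0
  add 64.0.0.0/2 -> H0 at depth 2
  add 78.230.0.0/15 -> H1 at depth 15
  add 78.230.253.144/28 -> H5 at depth 28
  add 122.8.0.0/14 -> H1 at depth 14
  lookup 78.224.21.196: bits 0100111011100 walk d0:-→d1:-→d2:H0→d3:-→d4:-→d5:-→d6:-→d7:-→d8:H3→d9:-→d10:-→d11:-→d12:H5→d13:- -> H5

== LOOKUPS ==
["H5","H3","H0","H5"]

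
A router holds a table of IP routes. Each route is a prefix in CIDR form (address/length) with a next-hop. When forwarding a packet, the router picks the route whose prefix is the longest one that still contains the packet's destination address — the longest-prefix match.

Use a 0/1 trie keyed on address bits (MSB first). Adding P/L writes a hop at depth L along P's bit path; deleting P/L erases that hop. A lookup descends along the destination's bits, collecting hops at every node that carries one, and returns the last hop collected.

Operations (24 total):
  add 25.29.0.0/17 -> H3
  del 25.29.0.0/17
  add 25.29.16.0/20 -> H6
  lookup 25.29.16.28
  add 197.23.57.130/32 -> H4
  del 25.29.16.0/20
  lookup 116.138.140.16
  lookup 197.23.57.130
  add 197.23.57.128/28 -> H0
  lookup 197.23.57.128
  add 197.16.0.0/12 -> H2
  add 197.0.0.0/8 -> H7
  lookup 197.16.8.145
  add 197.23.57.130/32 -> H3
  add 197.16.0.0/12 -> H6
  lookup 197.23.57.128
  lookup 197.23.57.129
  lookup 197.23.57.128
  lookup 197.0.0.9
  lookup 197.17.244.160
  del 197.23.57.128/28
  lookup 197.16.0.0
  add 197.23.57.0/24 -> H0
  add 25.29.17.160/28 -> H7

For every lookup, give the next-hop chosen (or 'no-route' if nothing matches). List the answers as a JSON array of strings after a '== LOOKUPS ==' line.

Process each operation:
  add 25.29.0.0/17 -> H3 at depth 17
  - 25.29.0.0/17 clear@17
  add 25.29.16.0/20 -> H6 at depth 20
  ? 25.29.16.28  path d0:-→d1:-→d2:-→d3:-→d4:-→d5:-→d6:-→d7:-→d8:-→d9:-→d10:-→d11:-→d12:-→d13:-→d14:-→d15:-→d16:-→d17:-→d18:-→d19:-→d20:H6  best=H6
  add 197.23.57.130/32 -> H4 at depth 32
  - 25.29.16.0/20 clear@20
  ? 116.138.140.16  path d0:-→d1:-  best=no-route
  ? 197.23.57.130  path d0:-→d1:-→d2:-→d3:-→d4:-→d5:-→d6:-→d7:-→d8:-→d9:-→d10:-→d11:-→d12:-→d13:-→d14:-→d15:-→d16:-→d17:-→d18:-→d19:-→d20:-→d21:-→d22:-→d23:-→d24:-→d25:-→d26:-→d27:-→d28:-→d29:-→d30:-→d31:-→d32:H4  best=H4
  add 197.23.57.128/28 -> H0 at depth 28
  ? 197.23.57.128  path d0:-→d1:-→d2:-→d3:-→d4:-→d5:-→d6:-→d7:-→d8:-→d9:-→d10:-→d11:-→d12:-→d13:-→d14:-→d15:-→d16:-→d17:-→d18:-→d19:-→d20:-→d21:-→d22:-→d23:-→d24:-→d25:-→d26:-→d27:-→d28:H0→d29:-→d30:-  best=H0
  add 197.16.0.0/12 -> H2 at depth 12
  add 197.0.0.0/8 -> H7 at depth 8
  ? 197.16.8.145  path d0:-→d1:-→d2:-→d3:-→d4:-→d5:-→d6:-→d7:-→d8:H7→d9:-→d10:-→d11:-→d12:H2→d13:-  best=H2
  add 197.23.57.130/32 -> H3 at depth 32
  add 197.16.0.0/12 -> H6 at depth 12
  ? 197.23.57.128  path d0:-→d1:-→d2:-→d3:-→d4:-→d5:-→d6:-→d7:-→d8:H7→d9:-→d10:-→d11:-→d12:H6→d13:-→d14:-→d15:-→d16:-→d17:-→d18:-→d19:-→d20:-→d21:-→d22:-→d23:-→d24:-→d25:-→d26:-→d27:-→d28:H0→d29:-→d30:-  best=H0
  ? 197.23.57.129  path d0:-→d1:-→d2:-→d3:-→d4:-→d5:-→d6:-→d7:-→d8:H7→d9:-→d10:-→d11:-→d12:H6→d13:-→d14:-→d15:-→d16:-→d17:-→d18:-→d19:-→d20:-→d21:-→d22:-→d23:-→d24:-→d25:-→d26:-→d27:-→d28:H0→d29:-→d30:-  best=H0
  ? 197.23.57.128  path d0:-→d1:-→d2:-→d3:-→d4:-→d5:-→d6:-→d7:-→d8:H7→d9:-→d10:-→d11:-→d12:H6→d13:-→d14:-→d15:-→d16:-→d17:-→d18:-→d19:-→d20:-→d21:-→d22:-→d23:-→d24:-→d25:-→d26:-→d27:-→d28:H0→d29:-→d30:-  best=H0
  ? 197.0.0.9  path d0:-→d1:-→d2:-→d3:-→d4:-→d5:-→d6:-→d7:-→d8:H7→d9:-→d10:-→d11:-  best=H7
  ? 197.17.244.160  path d0:-→d1:-→d2:-→d3:-→d4:-→d5:-→d6:-→d7:-→d8:H7→d9:-→d10:-→d11:-→d12:H6→d13:-  best=H6
  - 197.23.57.128/28 clear@28
  ? 197.16.0.0  path d0:-→d1:-→d2:-→d3:-→d4:-→d5:-→d6:-→d7:-→d8:H7→d9:-→d10:-→d11:-→d12:H6→d13:-  best=H6
  add 197.23.57.0/24 -> H0 at depth 24
  add 25.29.17.160/28 -> H7 at depth 28

== LOOKUPS ==
["H6","no-route","H4","H0","H2","H0","H0","H0","H7","H6","H6"]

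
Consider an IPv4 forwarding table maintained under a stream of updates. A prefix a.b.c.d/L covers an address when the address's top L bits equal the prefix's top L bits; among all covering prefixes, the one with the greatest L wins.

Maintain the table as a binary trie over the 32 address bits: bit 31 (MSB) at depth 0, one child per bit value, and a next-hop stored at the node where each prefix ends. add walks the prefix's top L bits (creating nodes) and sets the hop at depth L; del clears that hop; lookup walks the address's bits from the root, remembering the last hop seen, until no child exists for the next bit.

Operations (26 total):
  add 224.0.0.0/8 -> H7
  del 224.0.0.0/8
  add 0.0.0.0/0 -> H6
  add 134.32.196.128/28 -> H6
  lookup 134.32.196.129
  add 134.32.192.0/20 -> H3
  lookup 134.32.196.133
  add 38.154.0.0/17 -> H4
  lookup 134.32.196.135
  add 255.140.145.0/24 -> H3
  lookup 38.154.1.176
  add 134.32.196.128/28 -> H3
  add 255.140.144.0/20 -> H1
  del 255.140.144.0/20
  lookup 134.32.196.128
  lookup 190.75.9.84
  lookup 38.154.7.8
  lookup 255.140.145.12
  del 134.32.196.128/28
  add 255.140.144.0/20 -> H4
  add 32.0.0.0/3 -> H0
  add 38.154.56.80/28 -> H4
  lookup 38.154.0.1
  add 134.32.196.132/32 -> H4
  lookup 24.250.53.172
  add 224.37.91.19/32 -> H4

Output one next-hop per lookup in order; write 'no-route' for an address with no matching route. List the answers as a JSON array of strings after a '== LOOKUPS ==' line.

Trace:
  add 224.0.0.0/8 -> H7 at depth 8
  - 224.0.0.0/8 clear@8
  add 0.0.0.0/0 -> H6 at depth 0
  add 134.32.196.128/28 -> H6 at depth 28
  Q 134.32.196.129: descend 1000011000100000110001001000 ; hops seen [H6,H6] ; pick H6
  add 134.32.192.0/20 -> H3 at depth 20
  Q 134.32.196.133: descend 1000011000100000110001001000 ; hops seen [H6,H3,H6] ; pick H6
  add 38.154.0.0/17 -> H4 at depth 17
  Q 134.32.196.135: descend 1000011000100000110001001000 ; hops seen [H6,H3,H6] ; pick H6
  add 255.140.145.0/24 -> H3 at depth 24
  Q 38.154.1.176: descend 00100110100110100 ; hops seen [H6,H4] ; pick H4
  add 134.32.196.128/28 -> H3 at depth 28
  add 255.140.144.0/20 -> H1 at depth 20
  - 255.140.144.0/20 clear@20
  Q 134.32.196.128: descend 1000011000100000110001001000 ; hops seen [H6,H3,H3] ; pick H3
  Q 190.75.9.84: descend 10 ; hops seen [H6] ; pick H6
  Q 38.154.7.8: descend 00100110100110100 ; hops seen [H6,H4] ; pick H4
  Q 255.140.145.12: descend 111111111000110010010001 ; hops seen [H6,H3] ; pick H3
  - 134.32.196.128/28 clear@28
  add 255.140.144.0/20 -> H4 at depth 20
  add 32.0.0.0/3 -> H0 at depth 3
  add 38.154.56.80/28 -> H4 at depth 28
  Q 38.154.0.1: descend 001001101001101000 ; hops seen [H6,H0,H4] ; pick H4
  add 134.32.196.132/32 -> H4 at depth 32
  Q 24.250.53.172: descend 00 ; hops seen [H6] ; pick H6
  add 224.37.91.19/32 -> H4 at depth 32

== LOOKUPS ==
["H6","H6","H6","H4","H3","H6","H4","H3","H4","H6"]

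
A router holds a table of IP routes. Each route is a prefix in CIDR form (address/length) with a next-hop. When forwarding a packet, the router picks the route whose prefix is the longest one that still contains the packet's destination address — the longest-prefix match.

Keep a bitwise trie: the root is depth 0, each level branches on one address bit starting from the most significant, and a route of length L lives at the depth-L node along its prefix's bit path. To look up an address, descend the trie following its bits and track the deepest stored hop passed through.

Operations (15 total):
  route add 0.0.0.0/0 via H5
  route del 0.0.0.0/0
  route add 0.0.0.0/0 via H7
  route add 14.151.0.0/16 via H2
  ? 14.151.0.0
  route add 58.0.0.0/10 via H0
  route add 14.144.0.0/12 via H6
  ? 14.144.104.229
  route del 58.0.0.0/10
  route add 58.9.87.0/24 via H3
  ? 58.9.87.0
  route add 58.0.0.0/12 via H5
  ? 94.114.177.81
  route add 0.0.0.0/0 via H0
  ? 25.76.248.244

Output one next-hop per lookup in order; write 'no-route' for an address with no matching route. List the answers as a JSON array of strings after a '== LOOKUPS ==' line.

Trace:
  add 0.0.0.0/0 -> H5 at depth 0
  del 0.0.0.0/0 (clear depth 0)
  add 0.0.0.0/0 -> H7 at depth 0
  add 14.151.0.0/16 -> H2 at depth 16
  ? 14.151.0.0  path d0:H7→d1:-→d2:-→d3:-→d4:-→d5:-→d6:-→d7:-→d8:-→d9:-→d10:-→d11:-→d12:-→d13:-→d14:-→d15:-→d16:H2  best=H2
  add 58.0.0.0/10 -> H0 at depth 10
  add 14.144.0.0/12 -> H6 at depth 12
  ? 14.144.104.229  path d0:H7→d1:-→d2:-→d3:-→d4:-→d5:-→d6:-→d7:-→d8:-→d9:-→d10:-→d11:-→d12:H6→d13:-  best=H6
  del 58.0.0.0/10 (clear depth 10)
  add 58.9.87.0/24 -> H3 at depth 24
  ? 58.9.87.0  path d0:H7→d1:-→d2:-→d3:-→d4:-→d5:-→d6:-→d7:-→d8:-→d9:-→d10:-→d11:-→d12:-→d13:-→d14:-→d15:-→d16:-→d17:-→d18:-→d19:-→d20:-→d21:-→d22:-→d23:-→d24:H3  best=H3
  add 58.0.0.0/12 -> H5 at depth 12
  ? 94.114.177.81  path d0:H7→d1:-  best=H7
  add 0.0.0.0/0 -> H0 at depth 0
  ? 25.76.248.244  path d0:H0→d1:-→d2:-→d3:-  best=H0

== LOOKUPS ==
["H2","H6","H3","H7","H0"]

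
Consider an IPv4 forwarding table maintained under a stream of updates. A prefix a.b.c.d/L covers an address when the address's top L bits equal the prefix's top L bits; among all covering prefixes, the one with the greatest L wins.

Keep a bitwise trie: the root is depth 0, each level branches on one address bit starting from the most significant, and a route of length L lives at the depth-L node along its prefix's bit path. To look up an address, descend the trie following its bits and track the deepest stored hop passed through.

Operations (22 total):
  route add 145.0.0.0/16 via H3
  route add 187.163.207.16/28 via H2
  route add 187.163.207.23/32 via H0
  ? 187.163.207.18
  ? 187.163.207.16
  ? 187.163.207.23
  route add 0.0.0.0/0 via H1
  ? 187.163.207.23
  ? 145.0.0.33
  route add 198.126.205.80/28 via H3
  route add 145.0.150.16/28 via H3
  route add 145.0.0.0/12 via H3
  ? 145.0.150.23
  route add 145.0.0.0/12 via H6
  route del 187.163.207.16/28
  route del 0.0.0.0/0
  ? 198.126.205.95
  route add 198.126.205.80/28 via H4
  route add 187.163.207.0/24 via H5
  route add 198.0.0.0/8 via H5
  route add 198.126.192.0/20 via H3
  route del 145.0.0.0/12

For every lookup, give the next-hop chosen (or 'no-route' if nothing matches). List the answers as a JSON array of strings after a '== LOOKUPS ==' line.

Apply in order:
  + 145.0.0.0/16 (H3) depth=16
  + 187.163.207.16/28 (H2) depth=28
  + 187.163.207.23/32 (H0) depth=32
  lookup 187.163.207.18: bits 10111011101000111100111100010 walk d0:-→d1:-→d2:-→d3:-→d4:-→d5:-→d6:-→d7:-→d8:-→d9:-→d10:-→d11:-→d12:-→d13:-→d14:-→d15:-→d16:-→d17:-→d18:-→d19:-→d20:-→d21:-→d22:-→d23:-→d24:-→d25:-→d26:-→d27:-→d28:H2→d29:- -> H2
  lookup 187.163.207.16: bits 10111011101000111100111100010 walk d0:-→d1:-→d2:-→d3:-→d4:-→d5:-→d6:-→d7:-→d8:-→d9:-→d10:-→d11:-→d12:-→d13:-→d14:-→d15:-→d16:-→d17:-→d18:-→d19:-→d20:-→d21:-→d22:-→d23:-→d24:-→d25:-→d26:-→d27:-→d28:H2→d29:- -> H2
  lookup 187.163.207.23: bits 10111011101000111100111100010111 walk d0:-→d1:-→d2:-→d3:-→d4:-→d5:-→d6:-→d7:-→d8:-→d9:-→d10:-→d11:-→d12:-→d13:-→d14:-→d15:-→d16:-→d17:-→d18:-→d19:-→d20:-→d21:-→d22:-→d23:-→d24:-→d25:-→d26:-→d27:-→d28:H2→d29:-→d30:-→d31:-→d32:H0 -> H0
  + 0.0.0.0/0 (H1) depth=0
  lookup 187.163.207.23: bits 10111011101000111100111100010111 walk d0:H1→d1:-→d2:-→d3:-→d4:-→d5:-→d6:-→d7:-→d8:-→d9:-→d10:-→d11:-→d12:-→d13:-→d14:-→d15:-→d16:-→d17:-→d18:-→d19:-→d20:-→d21:-→d22:-→d23:-→d24:-→d25:-→d26:-→d27:-→d28:H2→d29:-→d30:-→d31:-→d32:H0 -> H0
  lookup 145.0.0.33: bits 1001000100000000 walk d0:H1→d1:-→d2:-→d3:-→d4:-→d5:-→d6:-→d7:-→d8:-→d9:-→d10:-→d11:-→d12:-→d13:-→d14:-→d15:-→d16:H3 -> H3
  + 198.126.205.80/28 (H3) depth=28
  + 145.0.150.16/28 (H3) depth=28
  + 145.0.0.0/12 (H3) depth=12
  lookup 145.0.150.23: bits 1001000100000000100101100001 walk d0:H1→d1:-→d2:-→d3:-→d4:-→d5:-→d6:-→d7:-→d8:-→d9:-→d10:-→d11:-→d12:H3→d13:-→d14:-→d15:-→d16:H3→d17:-→d18:-→d19:-→d20:-→d21:-→d22:-→d23:-→d24:-→d25:-→d26:-→d27:-→d28:H3 -> H3
  + 145.0.0.0/12 (H6) depth=12
  del 187.163.207.16/28 (clear depth 28)
  del 0.0.0.0/0 (clear depth 0)
  lookup 198.126.205.95: bits 1100011001111110110011010101 walk d0:-→d1:-→d2:-→d3:-→d4:-→d5:-→d6:-→d7:-→d8:-→d9:-→d10:-→d11:-→d12:-→d13:-→d14:-→d15:-→d16:-→d17:-→d18:-→d19:-→d20:-→d21:-→d22:-→d23:-→d24:-→d25:-→d26:-→d27:-→d28:H3 -> H3
  + 198.126.205.80/28 (H4) depth=28
  + 187.163.207.0/24 (H5) depth=24
  + 198.0.0.0/8 (H5) depth=8
  + 198.126.192.0/20 (H3) depth=20
  del 145.0.0.0/12 (clear depth 12)

== LOOKUPS ==
["H2","H2","H0","H0","H3","H3","H3"]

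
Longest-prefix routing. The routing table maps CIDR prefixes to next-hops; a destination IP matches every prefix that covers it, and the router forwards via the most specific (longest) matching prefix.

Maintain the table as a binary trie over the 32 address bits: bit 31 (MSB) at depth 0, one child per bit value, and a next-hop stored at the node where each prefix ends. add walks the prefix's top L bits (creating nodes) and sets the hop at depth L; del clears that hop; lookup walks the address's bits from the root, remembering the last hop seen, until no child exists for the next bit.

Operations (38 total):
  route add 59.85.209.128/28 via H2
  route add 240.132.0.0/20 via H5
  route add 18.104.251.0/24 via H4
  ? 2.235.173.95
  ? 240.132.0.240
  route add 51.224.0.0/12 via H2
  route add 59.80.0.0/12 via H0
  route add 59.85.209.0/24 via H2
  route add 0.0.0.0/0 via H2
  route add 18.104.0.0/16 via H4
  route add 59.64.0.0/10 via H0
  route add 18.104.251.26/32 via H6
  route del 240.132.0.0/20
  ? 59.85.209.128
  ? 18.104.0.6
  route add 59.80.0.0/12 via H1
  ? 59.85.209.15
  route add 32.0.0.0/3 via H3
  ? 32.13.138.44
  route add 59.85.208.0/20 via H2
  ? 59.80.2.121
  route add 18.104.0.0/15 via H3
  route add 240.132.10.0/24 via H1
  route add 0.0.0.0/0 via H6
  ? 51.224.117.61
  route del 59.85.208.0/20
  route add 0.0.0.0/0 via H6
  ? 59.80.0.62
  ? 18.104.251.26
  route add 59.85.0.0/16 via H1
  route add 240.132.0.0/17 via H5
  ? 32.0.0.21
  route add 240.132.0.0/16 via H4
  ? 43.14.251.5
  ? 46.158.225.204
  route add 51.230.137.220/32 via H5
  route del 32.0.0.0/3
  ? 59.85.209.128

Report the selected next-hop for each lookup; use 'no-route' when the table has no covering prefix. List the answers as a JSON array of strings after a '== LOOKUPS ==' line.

Process each operation:
  add 59.85.209.128/28 -> H2 at depth 28
  add 240.132.0.0/20 -> H5 at depth 20
  add 18.104.251.0/24 -> H4 at depth 24
  lookup 2.235.173.95: bits 000 walk d0:-→d1:-→d2:-→d3:- -> no-route
  lookup 240.132.0.240: bits 11110000100001000000 walk d0:-→d1:-→d2:-→d3:-→d4:-→d5:-→d6:-→d7:-→d8:-→d9:-→d10:-→d11:-→d12:-→d13:-→d14:-→d15:-→d16:-→d17:-→d18:-→d19:-→d20:H5 -> H5
  add 51.224.0.0/12 -> H2 at depth 12
  add 59.80.0.0/12 -> H0 at depth 12
  add 59.85.209.0/24 -> H2 at depth 24
  add 0.0.0.0/0 -> H2 at depth 0
  add 18.104.0.0/16 -> H4 at depth 16
  add 59.64.0.0/10 -> H0 at depth 10
  add 18.104.251.26/32 -> H6 at depth 32
  del 240.132.0.0/20 (clear depth 20)
  lookup 59.85.209.128: bits 0011101101010101110100011000 walk d0:H2→d1:-→d2:-→d3:-→d4:-→d5:-→d6:-→d7:-→d8:-→d9:-→d10:H0→d11:-→d12:H0→d13:-→d14:-→d15:-→d16:-→d17:-→d18:-→d19:-→d20:-→d21:-→d22:-→d23:-→d24:H2→d25:-→d26:-→d27:-→d28:H2 -> H2
  lookup 18.104.0.6: bits 0001001001101000 walk d0:H2→d1:-→d2:-→d3:-→d4:-→d5:-→d6:-→d7:-→d8:-→d9:-→d10:-→d11:-→d12:-→d13:-→d14:-→d15:-→d16:H4 -> H4
  add 59.80.0.0/12 -> H1 at depth 12
  lookup 59.85.209.15: bits 001110110101010111010001 walk d0:H2→d1:-→d2:-→d3:-→d4:-→d5:-→d6:-→d7:-→d8:-→d9:-→d10:H0→d11:-→d12:H1→d13:-→d14:-→d15:-→d16:-→d17:-→d18:-→d19:-→d20:-→d21:-→d22:-→d23:-→d24:H2 -> H2
  add 32.0.0.0/3 -> H3 at depth 3
  lookup 32.13.138.44: bits 001 walk d0:H2→d1:-→d2:-→d3:H3 -> H3
  add 59.85.208.0/20 -> H2 at depth 20
  lookup 59.80.2.121: bits 0011101101010 walk d0:H2→d1:-→d2:-→d3:H3→d4:-→d5:-→d6:-→d7:-→d8:-→d9:-→d10:H0→d11:-→d12:H1→d13:- -> H1
  add 18.104.0.0/15 -> H3 at depth 15
  add 240.132.10.0/24 -> H1 at depth 24
  add 0.0.0.0/0 -> H6 at depth 0
  lookup 51.224.117.61: bits 001100111110 walk d0:H6→d1:-→d2:-→d3:H3→d4:-→d5:-→d6:-→d7:-→d8:-→d9:-→d10:-→d11:-→d12:H2 -> H2
  del 59.85.208.0/20 (clear depth 20)
  add 0.0.0.0/0 -> H6 at depth 0
  lookup 59.80.0.62: bits 0011101101010 walk d0:H6→d1:-→d2:-→d3:H3→d4:-→d5:-→d6:-→d7:-→d8:-→d9:-→d10:H0→d11:-→d12:H1→d13:- -> H1
  lookup 18.104.251.26: bits 00010010011010001111101100011010 walk d0:H6→d1:-→d2:-→d3:-→d4:-→d5:-→d6:-→d7:-→d8:-→d9:-→d10:-→d11:-→d12:-→d13:-→d14:-→d15:H3→d16:H4→d17:-→d18:-→d19:-→d20:-→d21:-→d22:-→d23:-→d24:H4→d25:-→d26:-→d27:-→d28:-→d29:-→d30:-→d31:-→d32:H6 -> H6
  add 59.85.0.0/16 -> H1 at depth 16
  add 240.132.0.0/17 -> H5 at depth 17
  lookup 32.0.0.21: bits 001 walk d0:H6→d1:-→d2:-→d3:H3 -> H3
  add 240.132.0.0/16 -> H4 at depth 16
  lookup 43.14.251.5: bits 001 walk d0:H6→d1:-→d2:-→d3:H3 -> H3
  lookup 46.158.225.204: bits 001 walk d0:H6→d1:-→d2:-→d3:H3 -> H3
  add 51.230.137.220/32 -> H5 at depth 32
  del 32.0.0.0/3 (clear depth 3)
  lookup 59.85.209.128: bits 0011101101010101110100011000 walk d0:H6→d1:-→d2:-→d3:-→d4:-→d5:-→d6:-→d7:-→d8:-→d9:-→d10:H0→d11:-→d12:H1→d13:-→d14:-→d15:-→d16:H1→d17:-→d18:-→d19:-→d20:-→d21:-→d22:-→d23:-→d24:H2→d25:-→d26:-→d27:-→d28:H2 -> H2

== LOOKUPS ==
["no-route","H5","H2","H4","H2","H3","H1","H2","H1","H6","H3","H3","H3","H2"]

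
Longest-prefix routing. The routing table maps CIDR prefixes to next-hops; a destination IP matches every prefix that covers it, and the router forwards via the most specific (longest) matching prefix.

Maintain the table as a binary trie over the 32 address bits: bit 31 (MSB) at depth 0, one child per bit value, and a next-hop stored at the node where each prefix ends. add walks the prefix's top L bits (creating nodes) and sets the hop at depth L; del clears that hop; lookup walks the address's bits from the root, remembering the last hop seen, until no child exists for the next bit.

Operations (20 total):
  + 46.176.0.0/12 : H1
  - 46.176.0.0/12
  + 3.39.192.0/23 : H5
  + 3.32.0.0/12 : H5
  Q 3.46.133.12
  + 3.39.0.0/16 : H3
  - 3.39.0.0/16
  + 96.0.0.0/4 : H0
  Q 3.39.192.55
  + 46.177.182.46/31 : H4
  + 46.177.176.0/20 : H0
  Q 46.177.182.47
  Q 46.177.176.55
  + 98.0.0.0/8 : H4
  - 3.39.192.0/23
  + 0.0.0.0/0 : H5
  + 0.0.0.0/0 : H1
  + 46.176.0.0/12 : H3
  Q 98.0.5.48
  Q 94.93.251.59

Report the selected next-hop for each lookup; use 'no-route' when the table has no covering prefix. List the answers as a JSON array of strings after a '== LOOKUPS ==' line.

Apply in order:
  add 46.176.0.0/12 -> H1 at depth 12
  - 46.176.0.0/12 clear@12
  add 3.39.192.0/23 -> H5 at depth 23
  add 3.32.0.0/12 -> H5 at depth 12
  Q 3.46.133.12: descend 000000110010 ; hops seen [H5] ; pick H5
  add 3.39.0.0/16 -> H3 at depth 16
  - 3.39.0.0/16 clear@16
  add 96.0.0.0/4 -> H0 at depth 4
  Q 3.39.192.55: descend 00000011001001111100000 ; hops seen [H5,H5] ; pick H5
  add 46.177.182.46/31 -> H4 at depth 31
  add 46.177.176.0/20 -> H0 at depth 20
  Q 46.177.182.47: descend 0010111010110001101101100010111 ; hops seen [H0,H4] ; pick H4
  Q 46.177.176.55: descend 001011101011000110110 ; hops seen [H0] ; pick H0
  add 98.0.0.0/8 -> H4 at depth 8
  - 3.39.192.0/23 clear@23
  add 0.0.0.0/0 -> H5 at depth 0
  add 0.0.0.0/0 -> H1 at depth 0
  add 46.176.0.0/12 -> H3 at depth 12
  Q 98.0.5.48: descend 01100010 ; hops seen [H1,H0,H4] ; pick H4
  Q 94.93.251.59: descend 01 ; hops seen [H1] ; pick H1

== LOOKUPS ==
["H5","H5","H4","H0","H4","H1"]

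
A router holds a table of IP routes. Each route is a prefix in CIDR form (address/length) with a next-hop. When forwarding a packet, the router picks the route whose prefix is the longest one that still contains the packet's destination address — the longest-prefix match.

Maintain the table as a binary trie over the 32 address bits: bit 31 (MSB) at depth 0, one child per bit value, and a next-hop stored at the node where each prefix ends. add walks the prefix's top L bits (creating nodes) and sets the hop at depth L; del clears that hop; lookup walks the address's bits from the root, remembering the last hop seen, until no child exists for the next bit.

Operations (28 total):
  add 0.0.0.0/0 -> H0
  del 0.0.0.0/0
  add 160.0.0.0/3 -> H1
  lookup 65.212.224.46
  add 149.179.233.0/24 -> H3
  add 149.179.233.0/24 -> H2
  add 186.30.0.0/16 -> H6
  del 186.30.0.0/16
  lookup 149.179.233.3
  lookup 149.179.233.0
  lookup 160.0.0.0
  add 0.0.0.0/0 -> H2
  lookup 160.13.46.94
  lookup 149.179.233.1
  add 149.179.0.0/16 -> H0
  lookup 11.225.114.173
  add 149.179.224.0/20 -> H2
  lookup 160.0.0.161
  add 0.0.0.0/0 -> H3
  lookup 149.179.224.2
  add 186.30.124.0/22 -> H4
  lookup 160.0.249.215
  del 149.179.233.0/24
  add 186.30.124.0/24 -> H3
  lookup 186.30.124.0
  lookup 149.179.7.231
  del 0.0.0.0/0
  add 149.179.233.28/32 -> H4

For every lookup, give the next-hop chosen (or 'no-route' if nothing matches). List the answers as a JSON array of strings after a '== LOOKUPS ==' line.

Apply in order:
  + 0.0.0.0/0 (H0) depth=0
  - 0.0.0.0/0 clear@0
  + 160.0.0.0/3 (H1) depth=3
  lookup 65.212.224.46: bits ε walk d0:- -> no-route
  + 149.179.233.0/24 (H3) depth=24
  + 149.179.233.0/24 (H2) depth=24
  + 186.30.0.0/16 (H6) depth=16
  - 186.30.0.0/16 clear@16
  lookup 149.179.233.3: bits 100101011011001111101001 walk d0:-→d1:-→d2:-→d3:-→d4:-→d5:-→d6:-→d7:-→d8:-→d9:-→d10:-→d11:-→d12:-→d13:-→d14:-→d15:-→d16:-→d17:-→d18:-→d19:-→d20:-→d21:-→d22:-→d23:-→d24:H2 -> H2
  lookup 149.179.233.0: bits 100101011011001111101001 walk d0:-→d1:-→d2:-→d3:-→d4:-→d5:-→d6:-→d7:-→d8:-→d9:-→d10:-→d11:-→d12:-→d13:-→d14:-→d15:-→d16:-→d17:-→d18:-→d19:-→d20:-→d21:-→d22:-→d23:-→d24:H2 -> H2
  lookup 160.0.0.0: bits 101 walk d0:-→d1:-→d2:-→d3:H1 -> H1
  + 0.0.0.0/0 (H2) depth=0
  lookup 160.13.46.94: bits 101 walk d0:H2→d1:-→d2:-→d3:H1 -> H1
  lookup 149.179.233.1: bits 100101011011001111101001 walk d0:H2→d1:-→d2:-→d3:-→d4:-→d5:-→d6:-→d7:-→d8:-→d9:-→d10:-→d11:-→d12:-→d13:-→d14:-→d15:-→d16:-→d17:-→d18:-→d19:-→d20:-→d21:-→d22:-→d23:-→d24:H2 -> H2
  + 149.179.0.0/16 (H0) depth=16
  lookup 11.225.114.173: bits ε walk d0:H2 -> H2
  + 149.179.224.0/20 (H2) depth=20
  lookup 160.0.0.161: bits 101 walk d0:H2→d1:-→d2:-→d3:H1 -> H1
  + 0.0.0.0/0 (H3) depth=0
  lookup 149.179.224.2: bits 10010101101100111110 walk d0:H3→d1:-→d2:-→d3:-→d4:-→d5:-→d6:-→d7:-→d8:-→d9:-→d10:-→d11:-→d12:-→d13:-→d14:-→d15:-→d16:H0→d17:-→d18:-→d19:-→d20:H2 -> H2
  + 186.30.124.0/22 (H4) depth=22
  lookup 160.0.249.215: bits 101 walk d0:H3→d1:-→d2:-→d3:H1 -> H1
  - 149.179.233.0/24 clear@24
  + 186.30.124.0/24 (H3) depth=24
  lookup 186.30.124.0: bits 101110100001111001111100 walk d0:H3→d1:-→d2:-→d3:H1→d4:-→d5:-→d6:-→d7:-→d8:-→d9:-→d10:-→d11:-→d12:-→d13:-→d14:-→d15:-→d16:-→d17:-→d18:-→d19:-→d20:-→d21:-→d22:H4→d23:-→d24:H3 -> H3
  lookup 149.179.7.231: bits 1001010110110011 walk d0:H3→d1:-→d2:-→d3:-→d4:-→d5:-→d6:-→d7:-→d8:-→d9:-→d10:-→d11:-→d12:-→d13:-→d14:-→d15:-→d16:H0 -> H0
  - 0.0.0.0/0 clear@0
  + 149.179.233.28/32 (H4) depth=32

== LOOKUPS ==
["no-route","H2","H2","H1","H1","H2","H2","H1","H2","H1","H3","H0"]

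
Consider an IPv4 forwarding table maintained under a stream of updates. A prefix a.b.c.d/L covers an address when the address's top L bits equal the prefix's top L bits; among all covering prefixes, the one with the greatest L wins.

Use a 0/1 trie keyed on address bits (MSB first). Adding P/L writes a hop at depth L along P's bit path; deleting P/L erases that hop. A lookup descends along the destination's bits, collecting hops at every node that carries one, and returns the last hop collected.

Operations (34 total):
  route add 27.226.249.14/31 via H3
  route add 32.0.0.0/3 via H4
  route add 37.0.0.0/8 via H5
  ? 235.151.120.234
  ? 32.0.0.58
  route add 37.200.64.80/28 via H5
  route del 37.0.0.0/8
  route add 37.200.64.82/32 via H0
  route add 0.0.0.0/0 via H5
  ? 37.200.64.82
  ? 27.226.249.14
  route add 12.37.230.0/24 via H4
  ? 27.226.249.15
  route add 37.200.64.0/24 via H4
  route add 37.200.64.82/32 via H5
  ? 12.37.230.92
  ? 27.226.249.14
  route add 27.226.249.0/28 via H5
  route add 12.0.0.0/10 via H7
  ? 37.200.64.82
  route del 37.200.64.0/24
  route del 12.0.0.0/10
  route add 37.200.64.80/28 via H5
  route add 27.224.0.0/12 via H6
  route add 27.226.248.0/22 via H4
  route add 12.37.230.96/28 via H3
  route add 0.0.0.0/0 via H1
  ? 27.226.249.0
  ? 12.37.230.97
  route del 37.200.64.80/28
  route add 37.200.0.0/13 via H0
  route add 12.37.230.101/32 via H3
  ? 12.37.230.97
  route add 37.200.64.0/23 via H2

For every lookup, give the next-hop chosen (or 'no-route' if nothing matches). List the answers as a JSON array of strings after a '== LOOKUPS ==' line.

Process each operation:
  + 27.226.249.14/31 (H3) depth=31
  + 32.0.0.0/3 (H4) depth=3
  + 37.0.0.0/8 (H5) depth=8
  ? 235.151.120.234  path d0:-  best=no-route
  ? 32.0.0.58  path d0:-→d1:-→d2:-→d3:H4→d4:-→d5:-  best=H4
  + 37.200.64.80/28 (H5) depth=28
  - 37.0.0.0/8 clear@8
  + 37.200.64.82/32 (H0) depth=32
  + 0.0.0.0/0 (H5) depth=0
  ? 37.200.64.82  path d0:H5→d1:-→d2:-→d3:H4→d4:-→d5:-→d6:-→d7:-→d8:-→d9:-→d10:-→d11:-→d12:-→d13:-→d14:-→d15:-→d16:-→d17:-→d18:-→d19:-→d20:-→d21:-→d22:-→d23:-→d24:-→d25:-→d26:-→d27:-→d28:H5→d29:-→d30:-→d31:-→d32:H0  best=H0
  ? 27.226.249.14  path d0:H5→d1:-→d2:-→d3:-→d4:-→d5:-→d6:-→d7:-→d8:-→d9:-→d10:-→d11:-→d12:-→d13:-→d14:-→d15:-→d16:-→d17:-→d18:-→d19:-→d20:-→d21:-→d22:-→d23:-→d24:-→d25:-→d26:-→d27:-→d28:-→d29:-→d30:-→d31:H3  best=H3
  + 12.37.230.0/24 (H4) depth=24
  ? 27.226.249.15  path d0:H5→d1:-→d2:-→d3:-→d4:-→d5:-→d6:-→d7:-→d8:-→d9:-→d10:-→d11:-→d12:-→d13:-→d14:-→d15:-→d16:-→d17:-→d18:-→d19:-→d20:-→d21:-→d22:-→d23:-→d24:-→d25:-→d26:-→d27:-→d28:-→d29:-→d30:-→d31:H3  best=H3
  + 37.200.64.0/24 (H4) depth=24
  + 37.200.64.82/32 (H5) depth=32
  ? 12.37.230.92  path d0:H5→d1:-→d2:-→d3:-→d4:-→d5:-→d6:-→d7:-→d8:-→d9:-→d10:-→d11:-→d12:-→d13:-→d14:-→d15:-→d16:-→d17:-→d18:-→d19:-→d20:-→d21:-→d22:-→d23:-→d24:H4  best=H4
  ? 27.226.249.14  path d0:H5→d1:-→d2:-→d3:-→d4:-→d5:-→d6:-→d7:-→d8:-→d9:-→d10:-→d11:-→d12:-→d13:-→d14:-→d15:-→d16:-→d17:-→d18:-→d19:-→d20:-→d21:-→d22:-→d23:-→d24:-→d25:-→d26:-→d27:-→d28:-→d29:-→d30:-→d31:H3  best=H3
  + 27.226.249.0/28 (H5) depth=28
  + 12.0.0.0/10 (H7) depth=10
  ? 37.200.64.82  path d0:H5→d1:-→d2:-→d3:H4→d4:-→d5:-→d6:-→d7:-→d8:-→d9:-→d10:-→d11:-→d12:-→d13:-→d14:-→d15:-→d16:-→d17:-→d18:-→d19:-→d20:-→d21:-→d22:-→d23:-→d24:H4→d25:-→d26:-→d27:-→d28:H5→d29:-→d30:-→d31:-→d32:H5  best=H5
  - 37.200.64.0/24 clear@24
  - 12.0.0.0/10 clear@10
  + 37.200.64.80/28 (H5) depth=28
  + 27.224.0.0/12 (H6) depth=12
  + 27.226.248.0/22 (H4) depth=22
  + 12.37.230.96/28 (H3) depth=28
  + 0.0.0.0/0 (H1) depth=0
  ? 27.226.249.0  path d0:H1→d1:-→d2:-→d3:-→d4:-→d5:-→d6:-→d7:-→d8:-→d9:-→d10:-→d11:-→d12:H6→d13:-→d14:-→d15:-→d16:-→d17:-→d18:-→d19:-→d20:-→d21:-→d22:H4→d23:-→d24:-→d25:-→d26:-→d27:-→d28:H5  best=H5
  ? 12.37.230.97  path d0:H1→d1:-→d2:-→d3:-→d4:-→d5:-→d6:-→d7:-→d8:-→d9:-→d10:-→d11:-→d12:-→d13:-→d14:-→d15:-→d16:-→d17:-→d18:-→d19:-→d20:-→d21:-→d22:-→d23:-→d24:H4→d25:-→d26:-→d27:-→d28:H3  best=H3
  - 37.200.64.80/28 clear@28
  + 37.200.0.0/13 (H0) depth=13
  + 12.37.230.101/32 (H3) depth=32
  ? 12.37.230.97  path d0:H1→d1:-→d2:-→d3:-→d4:-→d5:-→d6:-→d7:-→d8:-→d9:-→d10:-→d11:-→d12:-→d13:-→d14:-→d15:-→d16:-→d17:-→d18:-→d19:-→d20:-→d21:-→d22:-→d23:-→d24:H4→d25:-→d26:-→d27:-→d28:H3→d29:-  best=H3
  + 37.200.64.0/23 (H2) depth=23

== LOOKUPS ==
["no-route","H4","H0","H3","H3","H4","H3","H5","H5","H3","H3"]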